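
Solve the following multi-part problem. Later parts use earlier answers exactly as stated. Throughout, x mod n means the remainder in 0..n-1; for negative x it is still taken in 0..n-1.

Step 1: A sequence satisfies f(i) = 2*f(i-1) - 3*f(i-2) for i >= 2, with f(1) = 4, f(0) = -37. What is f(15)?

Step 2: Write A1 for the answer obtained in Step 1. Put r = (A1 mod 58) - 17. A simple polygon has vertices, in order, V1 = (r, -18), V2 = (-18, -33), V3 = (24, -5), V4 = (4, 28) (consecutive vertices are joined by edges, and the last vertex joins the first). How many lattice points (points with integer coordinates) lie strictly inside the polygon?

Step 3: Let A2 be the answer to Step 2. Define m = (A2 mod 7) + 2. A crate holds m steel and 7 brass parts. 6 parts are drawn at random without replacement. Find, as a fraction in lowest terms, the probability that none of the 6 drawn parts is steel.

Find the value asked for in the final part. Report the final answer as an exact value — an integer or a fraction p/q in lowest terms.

1/429

Step 1: f(2) = 2*(4) - 3*(-37) = 119; iterating: f(2)=119, f(3)=226, f(4)=95, f(5)=-488, f(6)=-1261, f(7)=-1058, f(8)=1667, f(9)=6508, f(10)=8015, f(11)=-3494, f(12)=-31033, f(13)=-51584, f(14)=-10069, f(15)=134614; answer 134614
Step 2: A1 = 134614; r = 37; cross terms: (37*-33 - -18*-18)=-1545, (-18*-5 - 24*-33)=882, (24*28 - 4*-5)=692, (4*-18 - 37*28)=-1108; twice the area = |-1079| = 1079; area = 1079/2; boundary points = 5 + 14 + 1 + 1 = 21; strictly interior points = area - boundary/2 + 1 = 530; answer 530
Step 3: A2 = 530; m = 7; total draws C(14,6) = 3003; favorable C(7,6) = 7; P = 1/429; answer 1/429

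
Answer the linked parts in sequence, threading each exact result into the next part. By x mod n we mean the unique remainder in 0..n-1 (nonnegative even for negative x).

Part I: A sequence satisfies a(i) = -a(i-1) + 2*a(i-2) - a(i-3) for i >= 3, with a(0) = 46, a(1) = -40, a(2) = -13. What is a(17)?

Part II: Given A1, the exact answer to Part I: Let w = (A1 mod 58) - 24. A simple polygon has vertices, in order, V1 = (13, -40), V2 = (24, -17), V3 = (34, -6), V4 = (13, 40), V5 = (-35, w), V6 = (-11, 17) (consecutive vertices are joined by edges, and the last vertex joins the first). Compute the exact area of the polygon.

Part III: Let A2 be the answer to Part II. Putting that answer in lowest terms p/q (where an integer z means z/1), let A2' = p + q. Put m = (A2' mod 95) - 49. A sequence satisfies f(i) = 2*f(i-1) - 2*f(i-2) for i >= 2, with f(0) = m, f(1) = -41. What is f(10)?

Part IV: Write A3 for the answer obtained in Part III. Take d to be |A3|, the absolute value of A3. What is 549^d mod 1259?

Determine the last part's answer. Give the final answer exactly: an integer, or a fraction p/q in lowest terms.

Part I: a(3) = -1*(-13) + 2*(-40) - 1*(46) = -113; iterating: a(3)=-113, a(4)=127, a(5)=-340, a(6)=707, a(7)=-1514, a(8)=3268, a(9)=-7003, a(10)=15053, a(11)=-32327, a(12)=69436, a(13)=-149143, a(14)=320342, a(15)=-688064, a(16)=1477891, a(17)=-3174361; answer -3174361
Part II: A1 = -3174361; w = 13; cross terms: (13*-17 - 24*-40)=739, (24*-6 - 34*-17)=434, (34*40 - 13*-6)=1438, (13*13 - -35*40)=1569, (-35*17 - -11*13)=-452, (-11*-40 - 13*17)=219; twice the area = |3947| = 3947; area = 3947/2; answer 3947/2
Part III: A2 = 3947/2; threaded value p + q = 3949; m = 5; f(2) = 2*(-41) - 2*(5) = -92; iterating: f(2)=-92, f(3)=-102, f(4)=-20, f(5)=164, f(6)=368, f(7)=408, f(8)=80, f(9)=-656, f(10)=-1472; answer -1472
Part IV: A3 = -1472; d = 1472; squarings mod 1259: 549^1=549, 549^2=500, 549^4=718, 549^8=593, 549^16=388, 549^32=723, 549^64=244, 549^128=363, 549^256=833, 549^512=180, 549^1024=925; 549^1472 = 549^64 * 549^128 * 549^256 * 549^1024 = 1219 (mod 1259); answer 1219

1219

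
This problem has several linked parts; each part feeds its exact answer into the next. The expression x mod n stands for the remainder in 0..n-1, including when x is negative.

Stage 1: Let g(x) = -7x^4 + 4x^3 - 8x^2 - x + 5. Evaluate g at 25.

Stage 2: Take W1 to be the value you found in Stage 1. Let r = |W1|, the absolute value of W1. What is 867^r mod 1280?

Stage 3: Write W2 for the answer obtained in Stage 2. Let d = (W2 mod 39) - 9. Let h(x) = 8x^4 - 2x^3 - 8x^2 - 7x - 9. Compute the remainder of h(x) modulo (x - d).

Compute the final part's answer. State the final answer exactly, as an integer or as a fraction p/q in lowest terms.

0

Stage 1: -7*(25)^4 + 4*(25)^3 - 8*(25)^2 - 1*(25)^1 + 5 = (-2734375) + (62500) + (-5000) + (-25) + (5) = -2676895; answer -2676895
Stage 2: W1 = -2676895; r = 2676895; squarings mod 1280: 867^1=867, 867^2=329, 867^4=721, 867^8=161, 867^16=321, 867^32=641, 867^64=1, 867^128=1, 867^256=1, 867^512=1, 867^1024=1, 867^2048=1, 867^4096=1, 867^8192=1, 867^16384=1, 867^32768=1, 867^65536=1, 867^131072=1, 867^262144=1, 867^524288=1, 867^1048576=1, 867^2097152=1; 867^2676895 = 867^1 * 867^2 * 867^4 * 867^8 * 867^16 * 867^128 * 867^2048 * 867^4096 * 867^16384 * 867^32768 * 867^524288 * 867^2097152 = 203 (mod 1280); answer 203
Stage 3: W2 = 203; d = -1; remainder = value at the root: 8*(-1)^4 - 2*(-1)^3 - 8*(-1)^2 - 7*(-1)^1 - 9 = (8) + (2) + (-8) + (7) + (-9) = 0; answer 0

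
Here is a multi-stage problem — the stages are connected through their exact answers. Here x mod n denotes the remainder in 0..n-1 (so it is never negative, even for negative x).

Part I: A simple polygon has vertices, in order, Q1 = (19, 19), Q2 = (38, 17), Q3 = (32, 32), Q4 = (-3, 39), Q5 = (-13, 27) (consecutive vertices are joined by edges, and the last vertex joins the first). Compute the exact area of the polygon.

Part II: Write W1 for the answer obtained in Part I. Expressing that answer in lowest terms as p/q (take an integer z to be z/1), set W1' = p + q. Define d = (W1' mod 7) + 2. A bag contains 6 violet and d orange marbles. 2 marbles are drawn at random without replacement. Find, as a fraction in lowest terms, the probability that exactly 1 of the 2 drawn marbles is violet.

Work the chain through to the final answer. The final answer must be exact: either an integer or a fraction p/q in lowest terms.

Part I: cross terms: (19*17 - 38*19)=-399, (38*32 - 32*17)=672, (32*39 - -3*32)=1344, (-3*27 - -13*39)=426, (-13*19 - 19*27)=-760; twice the area = |1283| = 1283; area = 1283/2; answer 1283/2
Part II: W1 = 1283/2; threaded value p + q = 1285; d = 6; total draws C(12,2) = 66; favorable C(6,1)*C(6,1) = 36; P = 6/11; answer 6/11

6/11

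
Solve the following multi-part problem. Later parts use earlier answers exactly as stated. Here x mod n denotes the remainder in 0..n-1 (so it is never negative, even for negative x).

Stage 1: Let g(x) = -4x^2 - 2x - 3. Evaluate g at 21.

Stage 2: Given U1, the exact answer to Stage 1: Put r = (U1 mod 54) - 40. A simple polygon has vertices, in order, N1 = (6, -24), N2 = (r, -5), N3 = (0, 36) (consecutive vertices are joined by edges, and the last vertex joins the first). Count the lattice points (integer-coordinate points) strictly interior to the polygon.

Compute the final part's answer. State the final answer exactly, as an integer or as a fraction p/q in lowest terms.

Stage 1: -4*(21)^2 - 2*(21)^1 - 3 = (-1764) + (-42) + (-3) = -1809; answer -1809
Stage 2: U1 = -1809; r = -13; cross terms: (6*-5 - -13*-24)=-342, (-13*36 - 0*-5)=-468, (0*-24 - 6*36)=-216; twice the area = |-1026| = 1026; area = 513; boundary points = 19 + 1 + 6 = 26; strictly interior points = area - boundary/2 + 1 = 501; answer 501

501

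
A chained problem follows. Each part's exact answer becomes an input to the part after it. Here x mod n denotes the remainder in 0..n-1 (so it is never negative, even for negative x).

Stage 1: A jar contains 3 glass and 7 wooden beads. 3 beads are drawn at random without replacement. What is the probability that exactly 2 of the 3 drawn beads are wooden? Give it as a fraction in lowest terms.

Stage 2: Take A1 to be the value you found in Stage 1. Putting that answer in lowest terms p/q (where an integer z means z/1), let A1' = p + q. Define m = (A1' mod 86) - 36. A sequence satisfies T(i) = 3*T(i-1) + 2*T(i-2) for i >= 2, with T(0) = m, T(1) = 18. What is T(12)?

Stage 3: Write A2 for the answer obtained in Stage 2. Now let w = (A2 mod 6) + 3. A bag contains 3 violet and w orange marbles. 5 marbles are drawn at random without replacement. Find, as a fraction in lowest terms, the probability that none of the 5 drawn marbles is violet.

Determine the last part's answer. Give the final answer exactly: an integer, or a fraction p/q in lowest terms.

Stage 1: total draws C(10,3) = 120; favorable C(7,2)*C(3,1) = 63; P = 21/40; answer 21/40
Stage 2: A1 = 21/40; threaded value p + q = 61; m = 25; T(2) = 3*(18) + 2*(25) = 104; iterating: T(2)=104, T(3)=348, T(4)=1252, T(5)=4452, T(6)=15860, T(7)=56484, T(8)=201172, T(9)=716484, T(10)=2551796, T(11)=9088356, T(12)=32368660; answer 32368660
Stage 3: A2 = 32368660; w = 7; total draws C(10,5) = 252; favorable C(7,5) = 21; P = 1/12; answer 1/12

1/12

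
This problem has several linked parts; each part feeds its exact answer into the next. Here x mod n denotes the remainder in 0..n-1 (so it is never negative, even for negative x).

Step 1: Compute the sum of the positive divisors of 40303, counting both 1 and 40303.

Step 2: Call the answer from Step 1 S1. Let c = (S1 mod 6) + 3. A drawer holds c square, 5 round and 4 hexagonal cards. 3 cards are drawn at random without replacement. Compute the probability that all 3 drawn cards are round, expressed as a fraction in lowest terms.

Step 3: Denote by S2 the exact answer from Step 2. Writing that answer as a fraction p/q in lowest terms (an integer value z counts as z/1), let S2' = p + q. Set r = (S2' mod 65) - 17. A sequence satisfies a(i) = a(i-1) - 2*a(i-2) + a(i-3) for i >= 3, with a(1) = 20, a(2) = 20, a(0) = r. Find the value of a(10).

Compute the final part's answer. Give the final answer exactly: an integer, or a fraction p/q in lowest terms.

Step 1: 40303 = 41 * 983; sigma = (1 + 41) * (1 + 983) = 42 * 984 = 41328; answer 41328
Step 2: S1 = 41328; c = 3; total draws C(12,3) = 220; favorable C(5,3) = 10; P = 1/22; answer 1/22
Step 3: S2 = 1/22; threaded value p + q = 23; r = 6; a(3) = 1*(20) - 2*(20) + 1*(6) = -14; iterating: a(3)=-14, a(4)=-34, a(5)=14, a(6)=68, a(7)=6, a(8)=-116, a(9)=-60, a(10)=178; answer 178

178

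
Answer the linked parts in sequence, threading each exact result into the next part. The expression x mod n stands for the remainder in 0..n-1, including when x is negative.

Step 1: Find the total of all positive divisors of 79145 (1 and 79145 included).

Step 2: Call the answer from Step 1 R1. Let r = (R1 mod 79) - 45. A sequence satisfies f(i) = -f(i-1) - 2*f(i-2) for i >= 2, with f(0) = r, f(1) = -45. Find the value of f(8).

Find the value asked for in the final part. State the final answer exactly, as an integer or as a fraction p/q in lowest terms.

Step 1: 79145 = 5 * 11 * 1439; sigma = (1 + 5) * (1 + 11) * (1 + 1439) = 6 * 12 * 1440 = 103680; answer 103680
Step 2: R1 = 103680; r = -13; f(2) = -1*(-45) - 2*(-13) = 71; iterating: f(2)=71, f(3)=19, f(4)=-161, f(5)=123, f(6)=199, f(7)=-445, f(8)=47; answer 47

47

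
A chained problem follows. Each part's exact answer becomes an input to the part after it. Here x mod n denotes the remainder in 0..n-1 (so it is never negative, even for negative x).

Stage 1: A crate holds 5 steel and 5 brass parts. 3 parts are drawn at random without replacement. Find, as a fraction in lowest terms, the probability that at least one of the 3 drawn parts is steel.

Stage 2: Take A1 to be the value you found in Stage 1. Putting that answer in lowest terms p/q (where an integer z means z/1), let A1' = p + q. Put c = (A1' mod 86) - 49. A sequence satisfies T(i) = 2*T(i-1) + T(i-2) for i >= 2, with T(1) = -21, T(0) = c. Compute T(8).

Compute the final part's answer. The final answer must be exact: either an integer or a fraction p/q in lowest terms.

Stage 1: total draws C(10,3) = 120; complement C(5,3) = 10; favorable 120 - 10 = 110; P = 11/12; answer 11/12
Stage 2: A1 = 11/12; threaded value p + q = 23; c = -26; T(2) = 2*(-21) + 1*(-26) = -68; iterating: T(2)=-68, T(3)=-157, T(4)=-382, T(5)=-921, T(6)=-2224, T(7)=-5369, T(8)=-12962; answer -12962

-12962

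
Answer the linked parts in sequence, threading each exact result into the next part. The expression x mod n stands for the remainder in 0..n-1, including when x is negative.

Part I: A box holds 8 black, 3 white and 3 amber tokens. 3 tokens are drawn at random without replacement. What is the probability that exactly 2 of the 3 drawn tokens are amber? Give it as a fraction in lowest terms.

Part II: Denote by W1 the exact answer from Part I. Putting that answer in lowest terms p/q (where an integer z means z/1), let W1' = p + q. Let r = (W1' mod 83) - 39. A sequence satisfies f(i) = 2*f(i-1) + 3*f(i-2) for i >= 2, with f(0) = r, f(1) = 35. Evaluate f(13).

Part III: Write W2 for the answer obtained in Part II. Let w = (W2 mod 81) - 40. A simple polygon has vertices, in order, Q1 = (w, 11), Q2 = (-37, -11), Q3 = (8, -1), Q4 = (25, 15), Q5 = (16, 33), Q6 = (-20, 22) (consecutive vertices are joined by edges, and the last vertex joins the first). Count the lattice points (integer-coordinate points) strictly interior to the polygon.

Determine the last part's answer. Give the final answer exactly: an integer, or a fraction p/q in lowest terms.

Part I: total draws C(14,3) = 364; favorable C(3,2)*C(11,1) = 33; P = 33/364; answer 33/364
Part II: W1 = 33/364; threaded value p + q = 397; r = 26; f(2) = 2*(35) + 3*(26) = 148; iterating: f(2)=148, f(3)=401, f(4)=1246, f(5)=3695, f(6)=11128, f(7)=33341, f(8)=100066, f(9)=300155, f(10)=900508, f(11)=2701481, f(12)=8104486, f(13)=24313415; answer 24313415
Part III: W2 = 24313415; w = 10; cross terms: (10*-11 - -37*11)=297, (-37*-1 - 8*-11)=125, (8*15 - 25*-1)=145, (25*33 - 16*15)=585, (16*22 - -20*33)=1012, (-20*11 - 10*22)=-440; twice the area = |1724| = 1724; area = 862; boundary points = 1 + 5 + 1 + 9 + 1 + 1 = 18; strictly interior points = area - boundary/2 + 1 = 854; answer 854

854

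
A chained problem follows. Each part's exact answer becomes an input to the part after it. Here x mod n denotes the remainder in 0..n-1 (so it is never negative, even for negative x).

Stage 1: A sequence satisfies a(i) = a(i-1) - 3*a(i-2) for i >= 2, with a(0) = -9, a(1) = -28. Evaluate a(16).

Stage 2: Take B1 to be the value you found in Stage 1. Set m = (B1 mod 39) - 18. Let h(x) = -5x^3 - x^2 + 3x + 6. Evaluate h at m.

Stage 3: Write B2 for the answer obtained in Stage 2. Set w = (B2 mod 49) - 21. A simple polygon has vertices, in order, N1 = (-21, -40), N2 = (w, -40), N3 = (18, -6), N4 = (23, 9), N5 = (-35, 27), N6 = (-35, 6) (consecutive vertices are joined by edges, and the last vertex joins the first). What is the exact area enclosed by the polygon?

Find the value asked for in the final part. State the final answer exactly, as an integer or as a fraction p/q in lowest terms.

4615/2

Stage 1: a(2) = 1*(-28) - 3*(-9) = -1; iterating: a(2)=-1, a(3)=83, a(4)=86, a(5)=-163, a(6)=-421, a(7)=68, a(8)=1331, a(9)=1127, a(10)=-2866, a(11)=-6247, a(12)=2351, a(13)=21092, a(14)=14039, a(15)=-49237, a(16)=-91354; answer -91354
Stage 2: B1 = -91354; m = 5; -5*(5)^3 - 1*(5)^2 + 3*(5)^1 + 6 = (-625) + (-25) + (15) + (6) = -629; answer -629
Stage 3: B2 = -629; w = -13; cross terms: (-21*-40 - -13*-40)=320, (-13*-6 - 18*-40)=798, (18*9 - 23*-6)=300, (23*27 - -35*9)=936, (-35*6 - -35*27)=735, (-35*-40 - -21*6)=1526; twice the area = |4615| = 4615; area = 4615/2; answer 4615/2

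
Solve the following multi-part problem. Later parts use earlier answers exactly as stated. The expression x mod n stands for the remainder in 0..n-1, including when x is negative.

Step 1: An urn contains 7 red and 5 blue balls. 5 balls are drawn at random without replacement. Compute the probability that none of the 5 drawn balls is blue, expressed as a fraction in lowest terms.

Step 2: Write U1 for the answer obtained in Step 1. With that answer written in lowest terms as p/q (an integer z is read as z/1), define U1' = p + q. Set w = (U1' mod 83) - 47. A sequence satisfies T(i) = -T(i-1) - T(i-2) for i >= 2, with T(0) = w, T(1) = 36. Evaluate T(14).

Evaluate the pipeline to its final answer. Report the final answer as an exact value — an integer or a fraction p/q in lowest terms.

Step 1: total draws C(12,5) = 792; favorable C(7,5) = 21; P = 7/264; answer 7/264
Step 2: U1 = 7/264; threaded value p + q = 271; w = -25; T(2) = -1*(36) - 1*(-25) = -11; iterating: T(2)=-11, T(3)=-25, T(4)=36, T(5)=-11, T(6)=-25, T(7)=36, T(8)=-11, T(9)=-25, T(10)=36, T(11)=-11, T(12)=-25, T(13)=36, T(14)=-11; answer -11

-11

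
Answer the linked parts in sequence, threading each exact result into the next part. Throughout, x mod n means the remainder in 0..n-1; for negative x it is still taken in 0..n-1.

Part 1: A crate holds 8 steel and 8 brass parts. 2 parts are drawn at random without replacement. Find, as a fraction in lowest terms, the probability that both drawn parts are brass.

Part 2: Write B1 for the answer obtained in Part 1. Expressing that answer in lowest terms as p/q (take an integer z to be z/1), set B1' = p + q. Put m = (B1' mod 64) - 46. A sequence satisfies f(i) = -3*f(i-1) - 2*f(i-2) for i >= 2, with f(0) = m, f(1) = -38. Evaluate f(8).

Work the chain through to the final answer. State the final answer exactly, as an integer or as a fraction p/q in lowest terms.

Part 1: total draws C(16,2) = 120; favorable C(8,2) = 28; P = 7/30; answer 7/30
Part 2: B1 = 7/30; threaded value p + q = 37; m = -9; f(2) = -3*(-38) - 2*(-9) = 132; iterating: f(2)=132, f(3)=-320, f(4)=696, f(5)=-1448, f(6)=2952, f(7)=-5960, f(8)=11976; answer 11976

11976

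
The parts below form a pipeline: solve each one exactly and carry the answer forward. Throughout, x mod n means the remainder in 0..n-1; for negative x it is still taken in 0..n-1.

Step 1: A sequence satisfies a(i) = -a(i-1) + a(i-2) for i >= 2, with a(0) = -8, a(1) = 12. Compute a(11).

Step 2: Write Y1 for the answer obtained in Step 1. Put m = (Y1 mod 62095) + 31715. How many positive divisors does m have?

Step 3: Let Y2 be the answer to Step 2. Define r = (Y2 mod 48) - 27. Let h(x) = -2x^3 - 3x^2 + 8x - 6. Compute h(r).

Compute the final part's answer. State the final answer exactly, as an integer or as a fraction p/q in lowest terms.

29169

Step 1: a(2) = -1*(12) + 1*(-8) = -20; iterating: a(2)=-20, a(3)=32, a(4)=-52, a(5)=84, a(6)=-136, a(7)=220, a(8)=-356, a(9)=576, a(10)=-932, a(11)=1508; answer 1508
Step 2: Y1 = 1508; m = 33223; 33223 is prime, so its only divisors are 1 and 33223; count = 2; answer 2
Step 3: Y2 = 2; r = -25; -2*(-25)^3 - 3*(-25)^2 + 8*(-25)^1 - 6 = (31250) + (-1875) + (-200) + (-6) = 29169; answer 29169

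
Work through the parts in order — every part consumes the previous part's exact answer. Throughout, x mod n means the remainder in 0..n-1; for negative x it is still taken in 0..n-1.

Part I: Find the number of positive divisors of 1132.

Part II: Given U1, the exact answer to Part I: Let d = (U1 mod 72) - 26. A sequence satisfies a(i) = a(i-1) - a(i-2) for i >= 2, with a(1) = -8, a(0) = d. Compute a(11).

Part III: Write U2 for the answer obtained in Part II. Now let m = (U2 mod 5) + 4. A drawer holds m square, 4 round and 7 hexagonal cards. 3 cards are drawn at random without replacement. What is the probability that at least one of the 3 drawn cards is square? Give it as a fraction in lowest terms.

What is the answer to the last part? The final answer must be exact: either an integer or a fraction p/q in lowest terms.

217/272

Part I: 1132 = 2^2 * 283; number of divisors = (2+1) * (1+1) = 6; answer 6
Part II: U1 = 6; d = -20; a(2) = 1*(-8) - 1*(-20) = 12; iterating: a(2)=12, a(3)=20, a(4)=8, a(5)=-12, a(6)=-20, a(7)=-8, a(8)=12, a(9)=20, a(10)=8, a(11)=-12; answer -12
Part III: U2 = -12; m = 7; total draws C(18,3) = 816; complement C(11,3) = 165; favorable 816 - 165 = 651; P = 217/272; answer 217/272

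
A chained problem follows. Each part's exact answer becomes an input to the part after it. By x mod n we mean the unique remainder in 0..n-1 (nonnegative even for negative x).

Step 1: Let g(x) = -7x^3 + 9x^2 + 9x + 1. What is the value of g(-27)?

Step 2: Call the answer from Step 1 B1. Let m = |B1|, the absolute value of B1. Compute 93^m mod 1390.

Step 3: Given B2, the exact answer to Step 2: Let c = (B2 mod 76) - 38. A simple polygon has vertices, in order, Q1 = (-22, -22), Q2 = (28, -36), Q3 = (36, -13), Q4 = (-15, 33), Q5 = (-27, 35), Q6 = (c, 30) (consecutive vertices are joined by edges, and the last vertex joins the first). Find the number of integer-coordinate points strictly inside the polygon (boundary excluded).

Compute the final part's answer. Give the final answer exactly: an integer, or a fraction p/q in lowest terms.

Step 1: -7*(-27)^3 + 9*(-27)^2 + 9*(-27)^1 + 1 = (137781) + (6561) + (-243) + (1) = 144100; answer 144100
Step 2: B1 = 144100; m = 144100; squarings mod 1390: 93^1=93, 93^2=309, 93^4=961, 93^8=561, 93^16=581, 93^32=1181, 93^64=591, 93^128=391, 93^256=1371, 93^512=361, 93^1024=1051, 93^2048=941, 93^4096=51, 93^8192=1211, 93^16384=71, 93^32768=871, 93^65536=1091, 93^131072=441; 93^144100 = 93^4 * 93^32 * 93^64 * 93^128 * 93^512 * 93^4096 * 93^8192 * 93^131072 = 1141 (mod 1390); answer 1141
Step 3: B2 = 1141; c = -37; cross terms: (-22*-36 - 28*-22)=1408, (28*-13 - 36*-36)=932, (36*33 - -15*-13)=993, (-15*35 - -27*33)=366, (-27*30 - -37*35)=485, (-37*-22 - -22*30)=1474; twice the area = |5658| = 5658; area = 2829; boundary points = 2 + 1 + 1 + 2 + 5 + 1 = 12; strictly interior points = area - boundary/2 + 1 = 2824; answer 2824

2824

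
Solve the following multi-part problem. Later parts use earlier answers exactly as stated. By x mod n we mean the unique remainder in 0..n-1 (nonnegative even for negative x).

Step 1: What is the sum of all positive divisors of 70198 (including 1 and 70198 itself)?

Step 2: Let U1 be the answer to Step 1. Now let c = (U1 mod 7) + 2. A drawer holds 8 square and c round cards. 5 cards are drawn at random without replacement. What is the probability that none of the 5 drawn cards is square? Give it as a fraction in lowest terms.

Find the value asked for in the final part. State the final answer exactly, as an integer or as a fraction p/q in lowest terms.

1/78

Step 1: 70198 = 2 * 35099; sigma = (1 + 2) * (1 + 35099) = 3 * 35100 = 105300; answer 105300
Step 2: U1 = 105300; c = 8; total draws C(16,5) = 4368; favorable C(8,5) = 56; P = 1/78; answer 1/78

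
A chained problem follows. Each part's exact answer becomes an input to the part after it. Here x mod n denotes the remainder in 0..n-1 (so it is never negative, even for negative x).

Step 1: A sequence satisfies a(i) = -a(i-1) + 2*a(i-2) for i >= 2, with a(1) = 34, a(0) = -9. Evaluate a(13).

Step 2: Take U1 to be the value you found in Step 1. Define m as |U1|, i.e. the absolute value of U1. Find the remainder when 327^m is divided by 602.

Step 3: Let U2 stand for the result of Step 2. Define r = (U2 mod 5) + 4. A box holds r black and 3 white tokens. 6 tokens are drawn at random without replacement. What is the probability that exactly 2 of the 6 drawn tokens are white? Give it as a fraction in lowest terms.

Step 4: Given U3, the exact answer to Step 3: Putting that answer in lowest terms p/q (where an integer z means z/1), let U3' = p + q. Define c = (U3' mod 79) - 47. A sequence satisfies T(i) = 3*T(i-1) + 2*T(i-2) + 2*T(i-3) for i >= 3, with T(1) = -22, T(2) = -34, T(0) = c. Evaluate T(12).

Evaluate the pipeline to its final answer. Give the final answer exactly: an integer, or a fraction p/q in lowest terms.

-27790294

Step 1: a(2) = -1*(34) + 2*(-9) = -52; iterating: a(2)=-52, a(3)=120, a(4)=-224, a(5)=464, a(6)=-912, a(7)=1840, a(8)=-3664, a(9)=7344, a(10)=-14672, a(11)=29360, a(12)=-58704, a(13)=117424; answer 117424
Step 2: U1 = 117424; m = 117424; squarings mod 602: 327^1=327, 327^2=375, 327^4=359, 327^8=53, 327^16=401, 327^32=67, 327^64=275, 327^128=375, 327^256=359, 327^512=53, 327^1024=401, 327^2048=67, 327^4096=275, 327^8192=375, 327^16384=359, 327^32768=53, 327^65536=401; 327^117424 = 327^16 * 327^32 * 327^128 * 327^512 * 327^2048 * 327^16384 * 327^32768 * 327^65536 = 443 (mod 602); answer 443
Step 3: U2 = 443; r = 7; total draws C(10,6) = 210; favorable C(3,2)*C(7,4) = 105; P = 1/2; answer 1/2
Step 4: U3 = 1/2; threaded value p + q = 3; c = -44; T(3) = 3*(-34) + 2*(-22) + 2*(-44) = -234; iterating: T(3)=-234, T(4)=-814, T(5)=-2978, T(6)=-11030, T(7)=-40674, T(8)=-150038, T(9)=-553522, T(10)=-2041990, T(11)=-7533090, T(12)=-27790294; answer -27790294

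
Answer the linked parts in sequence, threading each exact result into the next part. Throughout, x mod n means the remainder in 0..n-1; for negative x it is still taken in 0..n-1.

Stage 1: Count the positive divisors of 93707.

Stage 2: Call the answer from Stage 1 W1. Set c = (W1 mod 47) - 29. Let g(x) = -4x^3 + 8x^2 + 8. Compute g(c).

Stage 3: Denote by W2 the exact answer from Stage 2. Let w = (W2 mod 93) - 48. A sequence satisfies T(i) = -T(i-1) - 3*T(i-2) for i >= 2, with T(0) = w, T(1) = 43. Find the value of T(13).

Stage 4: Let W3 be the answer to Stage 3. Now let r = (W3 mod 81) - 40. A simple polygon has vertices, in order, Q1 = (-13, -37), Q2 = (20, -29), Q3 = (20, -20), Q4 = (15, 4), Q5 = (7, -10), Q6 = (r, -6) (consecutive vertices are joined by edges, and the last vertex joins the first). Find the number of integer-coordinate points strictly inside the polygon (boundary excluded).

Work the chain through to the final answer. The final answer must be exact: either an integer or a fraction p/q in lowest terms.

764

Stage 1: 93707 = 83 * 1129; number of divisors = (1+1) * (1+1) = 4; answer 4
Stage 2: W1 = 4; c = -25; -4*(-25)^3 + 8*(-25)^2 + 8 = (62500) + (5000) + (8) = 67508; answer 67508
Stage 3: W2 = 67508; w = 35; T(2) = -1*(43) - 3*(35) = -148; iterating: T(2)=-148, T(3)=19, T(4)=425, T(5)=-482, T(6)=-793, T(7)=2239, T(8)=140, T(9)=-6857, T(10)=6437, T(11)=14134, T(12)=-33445, T(13)=-8957; answer -8957
Stage 4: W3 = -8957; r = -6; cross terms: (-13*-29 - 20*-37)=1117, (20*-20 - 20*-29)=180, (20*4 - 15*-20)=380, (15*-10 - 7*4)=-178, (7*-6 - -6*-10)=-102, (-6*-37 - -13*-6)=144; twice the area = |1541| = 1541; area = 1541/2; boundary points = 1 + 9 + 1 + 2 + 1 + 1 = 15; strictly interior points = area - boundary/2 + 1 = 764; answer 764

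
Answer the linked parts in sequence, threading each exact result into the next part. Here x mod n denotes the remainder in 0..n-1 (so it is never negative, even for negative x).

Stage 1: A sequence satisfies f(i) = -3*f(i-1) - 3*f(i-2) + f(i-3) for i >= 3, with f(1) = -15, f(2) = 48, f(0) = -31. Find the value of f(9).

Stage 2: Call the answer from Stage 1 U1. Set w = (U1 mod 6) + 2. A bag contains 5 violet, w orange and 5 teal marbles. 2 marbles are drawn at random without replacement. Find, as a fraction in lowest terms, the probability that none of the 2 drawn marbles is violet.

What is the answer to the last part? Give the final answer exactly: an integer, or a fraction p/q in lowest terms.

33/68

Stage 1: f(3) = -3*(48) - 3*(-15) + 1*(-31) = -130; iterating: f(3)=-130, f(4)=231, f(5)=-255, f(6)=-58, f(7)=1170, f(8)=-3591, f(9)=7205; answer 7205
Stage 2: U1 = 7205; w = 7; total draws C(17,2) = 136; favorable C(12,2) = 66; P = 33/68; answer 33/68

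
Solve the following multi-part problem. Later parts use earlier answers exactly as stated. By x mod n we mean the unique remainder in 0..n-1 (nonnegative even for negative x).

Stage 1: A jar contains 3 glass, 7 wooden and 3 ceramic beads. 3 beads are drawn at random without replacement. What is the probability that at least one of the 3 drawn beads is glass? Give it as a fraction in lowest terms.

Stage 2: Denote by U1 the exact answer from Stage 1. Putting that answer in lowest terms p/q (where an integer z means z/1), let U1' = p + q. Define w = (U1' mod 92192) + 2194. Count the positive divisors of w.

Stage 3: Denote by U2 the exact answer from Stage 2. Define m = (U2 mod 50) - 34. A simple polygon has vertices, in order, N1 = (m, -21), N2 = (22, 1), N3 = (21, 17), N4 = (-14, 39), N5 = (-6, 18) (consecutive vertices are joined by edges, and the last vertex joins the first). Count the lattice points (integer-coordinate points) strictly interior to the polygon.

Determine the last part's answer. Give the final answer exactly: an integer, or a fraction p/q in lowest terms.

Stage 1: total draws C(13,3) = 286; complement C(10,3) = 120; favorable 286 - 120 = 166; P = 83/143; answer 83/143
Stage 2: U1 = 83/143; threaded value p + q = 226; w = 2420; 2420 = 2^2 * 5 * 11^2; number of divisors = (2+1) * (1+1) * (2+1) = 18; answer 18
Stage 3: U2 = 18; m = -16; cross terms: (-16*1 - 22*-21)=446, (22*17 - 21*1)=353, (21*39 - -14*17)=1057, (-14*18 - -6*39)=-18, (-6*-21 - -16*18)=414; twice the area = |2252| = 2252; area = 1126; boundary points = 2 + 1 + 1 + 1 + 1 = 6; strictly interior points = area - boundary/2 + 1 = 1124; answer 1124

1124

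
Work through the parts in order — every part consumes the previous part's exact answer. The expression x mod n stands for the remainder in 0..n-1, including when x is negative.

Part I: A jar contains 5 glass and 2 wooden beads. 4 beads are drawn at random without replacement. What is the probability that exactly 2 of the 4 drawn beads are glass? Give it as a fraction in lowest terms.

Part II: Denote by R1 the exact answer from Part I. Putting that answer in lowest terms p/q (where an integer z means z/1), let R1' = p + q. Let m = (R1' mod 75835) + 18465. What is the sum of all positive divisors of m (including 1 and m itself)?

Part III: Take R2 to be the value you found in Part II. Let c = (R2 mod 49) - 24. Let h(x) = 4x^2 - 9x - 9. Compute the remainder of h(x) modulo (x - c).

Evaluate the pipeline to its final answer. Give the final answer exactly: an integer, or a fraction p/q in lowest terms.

Part I: total draws C(7,4) = 35; favorable C(5,2)*C(2,2) = 10; P = 2/7; answer 2/7
Part II: R1 = 2/7; threaded value p + q = 9; m = 18474; 18474 = 2 * 3 * 3079; sigma = (1 + 2) * (1 + 3) * (1 + 3079) = 3 * 4 * 3080 = 36960; answer 36960
Part III: R2 = 36960; c = -10; remainder = value at the root: 4*(-10)^2 - 9*(-10)^1 - 9 = (400) + (90) + (-9) = 481; answer 481

481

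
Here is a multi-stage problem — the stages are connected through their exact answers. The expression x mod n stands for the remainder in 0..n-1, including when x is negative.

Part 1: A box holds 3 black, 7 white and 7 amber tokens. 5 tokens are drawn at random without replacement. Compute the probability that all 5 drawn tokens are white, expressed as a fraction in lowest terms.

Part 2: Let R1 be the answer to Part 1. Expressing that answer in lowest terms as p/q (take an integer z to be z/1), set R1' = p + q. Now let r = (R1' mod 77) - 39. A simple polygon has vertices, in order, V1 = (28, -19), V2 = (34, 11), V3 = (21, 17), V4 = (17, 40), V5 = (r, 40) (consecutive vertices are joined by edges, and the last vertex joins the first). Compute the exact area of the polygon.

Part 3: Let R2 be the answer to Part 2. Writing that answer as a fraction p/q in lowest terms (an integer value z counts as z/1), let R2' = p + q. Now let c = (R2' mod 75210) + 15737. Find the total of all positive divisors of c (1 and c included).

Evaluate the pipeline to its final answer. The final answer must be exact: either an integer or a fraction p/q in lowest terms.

Part 1: total draws C(17,5) = 6188; favorable C(7,5) = 21; P = 3/884; answer 3/884
Part 2: R1 = 3/884; threaded value p + q = 887; r = 1; cross terms: (28*11 - 34*-19)=954, (34*17 - 21*11)=347, (21*40 - 17*17)=551, (17*40 - 1*40)=640, (1*-19 - 28*40)=-1139; twice the area = |1353| = 1353; area = 1353/2; answer 1353/2
Part 3: R2 = 1353/2; threaded value p + q = 1355; c = 17092; 17092 = 2^2 * 4273; sigma = (1 + 2 + 4) * (1 + 4273) = 7 * 4274 = 29918; answer 29918

29918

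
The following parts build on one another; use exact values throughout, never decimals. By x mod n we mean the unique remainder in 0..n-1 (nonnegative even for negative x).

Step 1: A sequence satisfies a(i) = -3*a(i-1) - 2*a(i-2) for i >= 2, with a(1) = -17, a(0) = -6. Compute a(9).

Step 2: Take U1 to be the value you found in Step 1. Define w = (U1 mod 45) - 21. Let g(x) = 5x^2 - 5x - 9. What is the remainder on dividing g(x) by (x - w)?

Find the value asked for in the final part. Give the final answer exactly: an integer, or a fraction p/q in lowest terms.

Step 1: a(2) = -3*(-17) - 2*(-6) = 63; iterating: a(2)=63, a(3)=-155, a(4)=339, a(5)=-707, a(6)=1443, a(7)=-2915, a(8)=5859, a(9)=-11747; answer -11747
Step 2: U1 = -11747; w = 22; remainder = value at the root: 5*(22)^2 - 5*(22)^1 - 9 = (2420) + (-110) + (-9) = 2301; answer 2301

2301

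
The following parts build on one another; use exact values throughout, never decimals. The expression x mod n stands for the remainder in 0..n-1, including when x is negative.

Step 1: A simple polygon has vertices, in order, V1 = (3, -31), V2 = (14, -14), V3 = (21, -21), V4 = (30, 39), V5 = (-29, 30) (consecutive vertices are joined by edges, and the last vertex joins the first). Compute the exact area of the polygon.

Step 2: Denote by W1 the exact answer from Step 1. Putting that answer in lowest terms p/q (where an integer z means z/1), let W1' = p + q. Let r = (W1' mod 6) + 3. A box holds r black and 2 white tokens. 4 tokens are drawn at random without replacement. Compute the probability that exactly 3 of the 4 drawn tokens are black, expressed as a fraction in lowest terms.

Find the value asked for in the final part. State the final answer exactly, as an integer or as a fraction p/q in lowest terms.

4/7

Step 1: cross terms: (3*-14 - 14*-31)=392, (14*-21 - 21*-14)=0, (21*39 - 30*-21)=1449, (30*30 - -29*39)=2031, (-29*-31 - 3*30)=809; twice the area = |4681| = 4681; area = 4681/2; answer 4681/2
Step 2: W1 = 4681/2; threaded value p + q = 4683; r = 6; total draws C(8,4) = 70; favorable C(6,3)*C(2,1) = 40; P = 4/7; answer 4/7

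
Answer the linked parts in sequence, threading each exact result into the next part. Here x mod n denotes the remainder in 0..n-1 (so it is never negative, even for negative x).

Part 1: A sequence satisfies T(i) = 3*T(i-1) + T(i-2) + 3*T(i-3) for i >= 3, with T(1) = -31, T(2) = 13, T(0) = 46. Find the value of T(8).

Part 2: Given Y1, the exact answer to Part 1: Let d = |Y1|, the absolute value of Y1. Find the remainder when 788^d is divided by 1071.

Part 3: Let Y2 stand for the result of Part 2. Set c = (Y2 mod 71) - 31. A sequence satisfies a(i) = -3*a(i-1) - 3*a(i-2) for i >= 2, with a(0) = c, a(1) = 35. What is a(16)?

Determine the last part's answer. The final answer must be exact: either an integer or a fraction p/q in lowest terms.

32805

Part 1: T(3) = 3*(13) + 1*(-31) + 3*(46) = 146; iterating: T(3)=146, T(4)=358, T(5)=1259, T(6)=4573, T(7)=16052, T(8)=56506; answer 56506
Part 2: Y1 = 56506; d = 56506; squarings mod 1071: 788^1=788, 788^2=835, 788^4=4, 788^8=16, 788^16=256, 788^32=205, 788^64=256, 788^128=205, 788^256=256, 788^512=205, 788^1024=256, 788^2048=205, 788^4096=256, 788^8192=205, 788^16384=256, 788^32768=205; 788^56506 = 788^2 * 788^8 * 788^16 * 788^32 * 788^128 * 788^1024 * 788^2048 * 788^4096 * 788^16384 * 788^32768 = 508 (mod 1071); answer 508
Part 3: Y2 = 508; c = -20; a(2) = -3*(35) - 3*(-20) = -45; iterating: a(2)=-45, a(3)=30, a(4)=45, a(5)=-225, a(6)=540, a(7)=-945, a(8)=1215, a(9)=-810, a(10)=-1215, a(11)=6075, a(12)=-14580, a(13)=25515, a(14)=-32805, a(15)=21870, a(16)=32805; answer 32805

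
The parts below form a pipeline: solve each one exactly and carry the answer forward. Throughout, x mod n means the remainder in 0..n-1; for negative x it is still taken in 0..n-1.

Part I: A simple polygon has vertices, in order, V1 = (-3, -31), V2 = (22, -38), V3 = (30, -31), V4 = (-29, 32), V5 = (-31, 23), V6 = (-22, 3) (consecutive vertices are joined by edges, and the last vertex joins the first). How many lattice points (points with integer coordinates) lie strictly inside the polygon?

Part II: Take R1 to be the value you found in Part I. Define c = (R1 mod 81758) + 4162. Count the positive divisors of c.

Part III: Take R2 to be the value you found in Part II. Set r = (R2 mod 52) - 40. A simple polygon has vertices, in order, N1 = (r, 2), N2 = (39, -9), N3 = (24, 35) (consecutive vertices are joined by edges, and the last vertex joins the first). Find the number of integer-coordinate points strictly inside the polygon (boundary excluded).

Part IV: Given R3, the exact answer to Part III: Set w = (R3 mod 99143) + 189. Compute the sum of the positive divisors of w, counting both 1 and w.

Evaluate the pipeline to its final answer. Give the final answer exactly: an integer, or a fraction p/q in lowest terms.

Part I: cross terms: (-3*-38 - 22*-31)=796, (22*-31 - 30*-38)=458, (30*32 - -29*-31)=61, (-29*23 - -31*32)=325, (-31*3 - -22*23)=413, (-22*-31 - -3*3)=691; twice the area = |2744| = 2744; area = 1372; boundary points = 1 + 1 + 1 + 1 + 1 + 1 = 6; strictly interior points = area - boundary/2 + 1 = 1370; answer 1370
Part II: R1 = 1370; c = 5532; 5532 = 2^2 * 3 * 461; number of divisors = (2+1) * (1+1) * (1+1) = 12; answer 12
Part III: R2 = 12; r = -28; cross terms: (-28*-9 - 39*2)=174, (39*35 - 24*-9)=1581, (24*2 - -28*35)=1028; twice the area = |2783| = 2783; area = 2783/2; boundary points = 1 + 1 + 1 = 3; strictly interior points = area - boundary/2 + 1 = 1391; answer 1391
Part IV: R3 = 1391; w = 1580; 1580 = 2^2 * 5 * 79; sigma = (1 + 2 + 4) * (1 + 5) * (1 + 79) = 7 * 6 * 80 = 3360; answer 3360

3360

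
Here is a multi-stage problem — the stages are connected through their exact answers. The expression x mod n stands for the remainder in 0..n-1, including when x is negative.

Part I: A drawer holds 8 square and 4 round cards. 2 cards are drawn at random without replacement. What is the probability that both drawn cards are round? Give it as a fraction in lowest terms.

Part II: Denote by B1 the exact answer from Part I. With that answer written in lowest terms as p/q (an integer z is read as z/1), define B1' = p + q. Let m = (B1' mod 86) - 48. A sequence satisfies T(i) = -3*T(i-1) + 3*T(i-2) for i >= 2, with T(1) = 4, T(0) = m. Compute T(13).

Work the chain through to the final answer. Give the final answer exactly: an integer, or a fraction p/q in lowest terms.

237038724

Part I: total draws C(12,2) = 66; favorable C(4,2) = 6; P = 1/11; answer 1/11
Part II: B1 = 1/11; threaded value p + q = 12; m = -36; T(2) = -3*(4) + 3*(-36) = -120; iterating: T(2)=-120, T(3)=372, T(4)=-1476, T(5)=5544, T(6)=-21060, T(7)=79812, T(8)=-302616, T(9)=1147284, T(10)=-4349700, T(11)=16490952, T(12)=-62521956, T(13)=237038724; answer 237038724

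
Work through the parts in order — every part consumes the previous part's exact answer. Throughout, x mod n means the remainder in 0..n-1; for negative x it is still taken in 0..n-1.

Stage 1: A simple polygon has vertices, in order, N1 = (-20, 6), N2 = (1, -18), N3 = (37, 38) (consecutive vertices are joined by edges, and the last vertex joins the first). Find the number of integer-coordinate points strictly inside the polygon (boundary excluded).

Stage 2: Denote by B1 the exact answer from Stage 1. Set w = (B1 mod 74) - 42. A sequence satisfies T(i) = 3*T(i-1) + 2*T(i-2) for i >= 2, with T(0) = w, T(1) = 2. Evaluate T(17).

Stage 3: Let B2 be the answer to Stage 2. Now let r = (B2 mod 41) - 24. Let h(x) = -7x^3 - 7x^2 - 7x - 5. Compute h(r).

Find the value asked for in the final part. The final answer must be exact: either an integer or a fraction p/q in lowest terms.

-5738

Stage 1: cross terms: (-20*-18 - 1*6)=354, (1*38 - 37*-18)=704, (37*6 - -20*38)=982; twice the area = |2040| = 2040; area = 1020; boundary points = 3 + 4 + 1 = 8; strictly interior points = area - boundary/2 + 1 = 1017; answer 1017
Stage 2: B1 = 1017; w = 13; T(2) = 3*(2) + 2*(13) = 32; iterating: T(2)=32, T(3)=100, T(4)=364, T(5)=1292, T(6)=4604, T(7)=16396, T(8)=58396, T(9)=207980, T(10)=740732, T(11)=2638156, T(12)=9395932, T(13)=33464108, T(14)=119184188, T(15)=424480780, T(16)=1511810716, T(17)=5384393708; answer 5384393708
Stage 3: B2 = 5384393708; r = 9; -7*(9)^3 - 7*(9)^2 - 7*(9)^1 - 5 = (-5103) + (-567) + (-63) + (-5) = -5738; answer -5738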